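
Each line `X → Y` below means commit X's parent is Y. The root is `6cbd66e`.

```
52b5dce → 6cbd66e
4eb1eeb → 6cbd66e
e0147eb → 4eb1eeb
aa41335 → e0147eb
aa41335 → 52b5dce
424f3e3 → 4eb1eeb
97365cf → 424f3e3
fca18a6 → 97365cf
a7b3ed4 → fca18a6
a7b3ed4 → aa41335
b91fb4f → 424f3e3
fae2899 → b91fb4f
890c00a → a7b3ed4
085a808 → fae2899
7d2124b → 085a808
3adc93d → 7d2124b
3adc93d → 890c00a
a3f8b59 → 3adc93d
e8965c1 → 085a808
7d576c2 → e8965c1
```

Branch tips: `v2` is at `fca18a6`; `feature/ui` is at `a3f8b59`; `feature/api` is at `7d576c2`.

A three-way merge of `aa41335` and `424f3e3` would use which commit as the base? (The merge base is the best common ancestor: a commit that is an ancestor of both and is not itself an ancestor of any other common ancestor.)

Ancestors of aa41335: {4eb1eeb, 52b5dce, 6cbd66e, aa41335, e0147eb}.
Ancestors of 424f3e3: {424f3e3, 4eb1eeb, 6cbd66e}.
Common ancestors: {4eb1eeb, 6cbd66e}.
Among these, 4eb1eeb is not an ancestor of any other common ancestor — it is the merge base.

4eb1eeb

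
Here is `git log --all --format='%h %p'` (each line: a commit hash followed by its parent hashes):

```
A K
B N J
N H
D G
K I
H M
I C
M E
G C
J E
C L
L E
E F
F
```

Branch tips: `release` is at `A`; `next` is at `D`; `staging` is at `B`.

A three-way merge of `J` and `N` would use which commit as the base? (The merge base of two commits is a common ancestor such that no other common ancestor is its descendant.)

E

Ancestors of J: {E, F, J}.
Ancestors of N: {E, F, H, M, N}.
Common ancestors: {E, F}.
Among these, E is not an ancestor of any other common ancestor — it is the merge base.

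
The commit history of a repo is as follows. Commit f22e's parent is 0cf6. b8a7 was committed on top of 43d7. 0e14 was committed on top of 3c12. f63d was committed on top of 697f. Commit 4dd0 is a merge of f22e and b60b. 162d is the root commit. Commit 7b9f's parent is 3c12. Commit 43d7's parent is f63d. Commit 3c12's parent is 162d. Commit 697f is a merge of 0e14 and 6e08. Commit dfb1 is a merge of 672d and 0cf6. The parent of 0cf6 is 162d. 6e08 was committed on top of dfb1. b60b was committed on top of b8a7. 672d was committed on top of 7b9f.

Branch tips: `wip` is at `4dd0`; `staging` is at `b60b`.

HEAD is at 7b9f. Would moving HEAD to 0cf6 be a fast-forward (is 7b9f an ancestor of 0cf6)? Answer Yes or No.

A fast-forward from 7b9f to 0cf6 is possible iff 7b9f is an ancestor of 0cf6.
Ancestors of 0cf6: {0cf6, 162d}.
7b9f is not among them, so fast-forward is not possible.

No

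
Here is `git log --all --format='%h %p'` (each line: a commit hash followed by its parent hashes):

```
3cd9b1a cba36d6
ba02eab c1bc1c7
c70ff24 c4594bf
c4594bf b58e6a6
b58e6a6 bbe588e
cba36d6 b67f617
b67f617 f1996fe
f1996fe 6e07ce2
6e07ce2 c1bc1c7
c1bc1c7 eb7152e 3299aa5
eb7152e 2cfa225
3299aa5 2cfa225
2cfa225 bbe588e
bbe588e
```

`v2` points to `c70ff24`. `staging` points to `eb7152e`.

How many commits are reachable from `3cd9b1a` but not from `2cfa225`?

Reachable from 3cd9b1a: {2cfa225, 3299aa5, 3cd9b1a, 6e07ce2, b67f617, bbe588e, c1bc1c7, cba36d6, eb7152e, f1996fe}.
Reachable from 2cfa225: {2cfa225, bbe588e}.
In 3cd9b1a's history but not 2cfa225's: {3299aa5, 3cd9b1a, 6e07ce2, b67f617, c1bc1c7, cba36d6, eb7152e, f1996fe} — 8 commits.

8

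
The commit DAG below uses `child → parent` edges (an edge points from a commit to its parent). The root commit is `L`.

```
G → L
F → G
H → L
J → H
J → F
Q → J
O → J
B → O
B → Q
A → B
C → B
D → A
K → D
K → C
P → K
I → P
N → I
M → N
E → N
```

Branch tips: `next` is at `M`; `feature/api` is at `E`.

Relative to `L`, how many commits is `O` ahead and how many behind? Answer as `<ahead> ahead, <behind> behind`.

Reachable from O: {F, G, H, J, L, O}.
Reachable from L: {L}.
Only in O's history (ahead): {F, G, H, J, O} — 5.
Only in L's history (behind): {} — 0.

5 ahead, 0 behind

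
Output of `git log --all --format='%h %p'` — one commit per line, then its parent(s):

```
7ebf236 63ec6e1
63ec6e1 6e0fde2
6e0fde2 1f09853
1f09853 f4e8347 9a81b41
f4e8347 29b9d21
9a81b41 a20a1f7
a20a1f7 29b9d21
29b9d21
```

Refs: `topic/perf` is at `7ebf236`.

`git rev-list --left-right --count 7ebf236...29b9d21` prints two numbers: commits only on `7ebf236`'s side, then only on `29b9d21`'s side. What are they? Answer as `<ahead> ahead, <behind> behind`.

Reachable from 7ebf236: {1f09853, 29b9d21, 63ec6e1, 6e0fde2, 7ebf236, 9a81b41, a20a1f7, f4e8347}.
Reachable from 29b9d21: {29b9d21}.
Only in 7ebf236's history (ahead): {1f09853, 63ec6e1, 6e0fde2, 7ebf236, 9a81b41, a20a1f7, f4e8347} — 7.
Only in 29b9d21's history (behind): {} — 0.

7 ahead, 0 behind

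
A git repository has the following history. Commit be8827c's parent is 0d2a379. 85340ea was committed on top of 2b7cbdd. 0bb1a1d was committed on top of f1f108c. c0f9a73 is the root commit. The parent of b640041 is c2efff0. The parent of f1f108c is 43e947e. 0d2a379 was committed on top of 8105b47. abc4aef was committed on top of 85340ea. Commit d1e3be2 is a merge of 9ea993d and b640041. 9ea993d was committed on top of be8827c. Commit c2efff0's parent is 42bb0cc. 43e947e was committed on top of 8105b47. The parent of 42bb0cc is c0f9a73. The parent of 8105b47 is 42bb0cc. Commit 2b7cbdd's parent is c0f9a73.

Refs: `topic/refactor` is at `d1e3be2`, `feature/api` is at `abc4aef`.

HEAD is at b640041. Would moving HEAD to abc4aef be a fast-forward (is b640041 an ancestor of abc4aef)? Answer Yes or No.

A fast-forward from b640041 to abc4aef is possible iff b640041 is an ancestor of abc4aef.
Ancestors of abc4aef: {2b7cbdd, 85340ea, abc4aef, c0f9a73}.
b640041 is not among them, so fast-forward is not possible.

No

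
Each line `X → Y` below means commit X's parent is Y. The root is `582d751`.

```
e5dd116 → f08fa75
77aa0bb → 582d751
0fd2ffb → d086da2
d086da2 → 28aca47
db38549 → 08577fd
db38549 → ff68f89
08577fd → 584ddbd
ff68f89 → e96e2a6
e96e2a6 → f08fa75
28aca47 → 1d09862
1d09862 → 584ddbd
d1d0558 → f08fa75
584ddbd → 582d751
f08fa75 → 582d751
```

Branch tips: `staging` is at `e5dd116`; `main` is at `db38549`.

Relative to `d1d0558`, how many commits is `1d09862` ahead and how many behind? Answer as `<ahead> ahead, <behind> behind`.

2 ahead, 2 behind

Reachable from 1d09862: {1d09862, 582d751, 584ddbd}.
Reachable from d1d0558: {582d751, d1d0558, f08fa75}.
Only in 1d09862's history (ahead): {1d09862, 584ddbd} — 2.
Only in d1d0558's history (behind): {d1d0558, f08fa75} — 2.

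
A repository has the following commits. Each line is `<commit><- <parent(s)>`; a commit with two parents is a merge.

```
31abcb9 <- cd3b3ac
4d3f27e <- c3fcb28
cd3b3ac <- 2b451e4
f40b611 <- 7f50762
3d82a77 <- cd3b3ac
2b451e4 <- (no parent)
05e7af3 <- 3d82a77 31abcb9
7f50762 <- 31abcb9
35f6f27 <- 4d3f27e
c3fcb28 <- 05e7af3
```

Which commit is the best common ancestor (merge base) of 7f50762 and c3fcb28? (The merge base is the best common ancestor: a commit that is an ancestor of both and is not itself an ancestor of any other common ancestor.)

31abcb9

Ancestors of 7f50762: {2b451e4, 31abcb9, 7f50762, cd3b3ac}.
Ancestors of c3fcb28: {05e7af3, 2b451e4, 31abcb9, 3d82a77, c3fcb28, cd3b3ac}.
Common ancestors: {2b451e4, 31abcb9, cd3b3ac}.
Among these, 31abcb9 is not an ancestor of any other common ancestor — it is the merge base.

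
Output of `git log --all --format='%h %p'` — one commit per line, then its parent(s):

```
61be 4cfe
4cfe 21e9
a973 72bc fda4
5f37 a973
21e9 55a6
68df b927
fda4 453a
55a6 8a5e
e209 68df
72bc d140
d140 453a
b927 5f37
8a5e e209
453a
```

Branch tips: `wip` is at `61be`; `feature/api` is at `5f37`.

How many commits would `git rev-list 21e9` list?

Walking parent pointers from 21e9: reachable set = {21e9, 453a, 55a6, 5f37, 68df, 72bc, 8a5e, a973, b927, d140, e209, fda4}.
That is 12 commits.

12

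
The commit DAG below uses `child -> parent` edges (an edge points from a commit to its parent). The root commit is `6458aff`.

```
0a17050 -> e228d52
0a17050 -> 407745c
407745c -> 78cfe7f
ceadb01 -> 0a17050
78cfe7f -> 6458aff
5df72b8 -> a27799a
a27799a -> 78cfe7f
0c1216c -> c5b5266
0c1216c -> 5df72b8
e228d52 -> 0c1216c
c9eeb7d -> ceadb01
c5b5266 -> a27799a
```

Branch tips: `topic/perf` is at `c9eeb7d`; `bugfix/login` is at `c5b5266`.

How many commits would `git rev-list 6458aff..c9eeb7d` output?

Reachable from c9eeb7d: {0a17050, 0c1216c, 407745c, 5df72b8, 6458aff, 78cfe7f, a27799a, c5b5266, c9eeb7d, ceadb01, e228d52}.
Reachable from 6458aff: {6458aff}.
In c9eeb7d's history but not 6458aff's: {0a17050, 0c1216c, 407745c, 5df72b8, 78cfe7f, a27799a, c5b5266, c9eeb7d, ceadb01, e228d52} — 10 commits.

10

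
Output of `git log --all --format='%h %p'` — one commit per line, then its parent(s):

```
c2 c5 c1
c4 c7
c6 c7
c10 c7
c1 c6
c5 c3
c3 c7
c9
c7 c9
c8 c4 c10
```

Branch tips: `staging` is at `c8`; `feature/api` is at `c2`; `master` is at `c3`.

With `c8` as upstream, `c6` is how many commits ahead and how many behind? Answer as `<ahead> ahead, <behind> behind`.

Reachable from c6: {c6, c7, c9}.
Reachable from c8: {c10, c4, c7, c8, c9}.
Only in c6's history (ahead): {c6} — 1.
Only in c8's history (behind): {c10, c4, c8} — 3.

1 ahead, 3 behind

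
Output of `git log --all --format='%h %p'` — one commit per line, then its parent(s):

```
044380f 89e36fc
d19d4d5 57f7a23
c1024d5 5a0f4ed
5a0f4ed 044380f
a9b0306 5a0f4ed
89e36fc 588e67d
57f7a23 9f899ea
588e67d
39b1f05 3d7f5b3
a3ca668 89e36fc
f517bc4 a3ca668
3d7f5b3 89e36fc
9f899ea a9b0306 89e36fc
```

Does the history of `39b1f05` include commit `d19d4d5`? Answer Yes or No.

No

Ancestors of 39b1f05: {39b1f05, 3d7f5b3, 588e67d, 89e36fc}.
d19d4d5 is not in that set, so it is not an ancestor of 39b1f05.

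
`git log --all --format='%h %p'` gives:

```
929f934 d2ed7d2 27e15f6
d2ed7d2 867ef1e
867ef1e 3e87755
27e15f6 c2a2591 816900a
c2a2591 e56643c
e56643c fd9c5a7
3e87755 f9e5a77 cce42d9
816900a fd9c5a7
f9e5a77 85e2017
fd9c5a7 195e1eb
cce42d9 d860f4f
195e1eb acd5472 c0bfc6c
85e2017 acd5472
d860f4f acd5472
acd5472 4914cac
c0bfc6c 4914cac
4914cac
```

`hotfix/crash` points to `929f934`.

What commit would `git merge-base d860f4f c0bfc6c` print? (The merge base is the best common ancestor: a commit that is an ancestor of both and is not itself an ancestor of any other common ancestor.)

Ancestors of d860f4f: {4914cac, acd5472, d860f4f}.
Ancestors of c0bfc6c: {4914cac, c0bfc6c}.
Common ancestors: {4914cac}.
The only common ancestor is 4914cac, so it is the merge base.

4914cac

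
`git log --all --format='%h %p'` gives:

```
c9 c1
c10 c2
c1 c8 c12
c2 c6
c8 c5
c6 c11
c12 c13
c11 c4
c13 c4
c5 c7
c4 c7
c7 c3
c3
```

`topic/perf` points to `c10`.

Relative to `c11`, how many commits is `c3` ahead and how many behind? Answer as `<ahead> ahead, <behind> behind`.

Reachable from c3: {c3}.
Reachable from c11: {c11, c3, c4, c7}.
Only in c3's history (ahead): {} — 0.
Only in c11's history (behind): {c11, c4, c7} — 3.

0 ahead, 3 behind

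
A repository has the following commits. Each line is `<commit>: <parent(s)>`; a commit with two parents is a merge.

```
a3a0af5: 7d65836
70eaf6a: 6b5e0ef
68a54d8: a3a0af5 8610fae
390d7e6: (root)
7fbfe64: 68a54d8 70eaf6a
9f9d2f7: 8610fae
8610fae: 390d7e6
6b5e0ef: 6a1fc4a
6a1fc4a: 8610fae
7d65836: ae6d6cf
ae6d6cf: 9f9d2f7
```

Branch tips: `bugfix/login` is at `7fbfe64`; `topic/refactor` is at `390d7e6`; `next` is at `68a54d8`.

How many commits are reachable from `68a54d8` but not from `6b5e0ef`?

5

Reachable from 68a54d8: {390d7e6, 68a54d8, 7d65836, 8610fae, 9f9d2f7, a3a0af5, ae6d6cf}.
Reachable from 6b5e0ef: {390d7e6, 6a1fc4a, 6b5e0ef, 8610fae}.
In 68a54d8's history but not 6b5e0ef's: {68a54d8, 7d65836, 9f9d2f7, a3a0af5, ae6d6cf} — 5 commits.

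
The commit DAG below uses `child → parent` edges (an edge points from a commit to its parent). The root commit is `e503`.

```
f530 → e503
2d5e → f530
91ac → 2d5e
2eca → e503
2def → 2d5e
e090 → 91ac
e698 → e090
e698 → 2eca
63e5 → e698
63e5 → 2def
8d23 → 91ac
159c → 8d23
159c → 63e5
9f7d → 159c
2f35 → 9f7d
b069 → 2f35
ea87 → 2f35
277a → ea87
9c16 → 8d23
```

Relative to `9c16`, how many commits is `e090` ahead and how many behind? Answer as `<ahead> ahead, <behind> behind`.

1 ahead, 2 behind

Reachable from e090: {2d5e, 91ac, e090, e503, f530}.
Reachable from 9c16: {2d5e, 8d23, 91ac, 9c16, e503, f530}.
Only in e090's history (ahead): {e090} — 1.
Only in 9c16's history (behind): {8d23, 9c16} — 2.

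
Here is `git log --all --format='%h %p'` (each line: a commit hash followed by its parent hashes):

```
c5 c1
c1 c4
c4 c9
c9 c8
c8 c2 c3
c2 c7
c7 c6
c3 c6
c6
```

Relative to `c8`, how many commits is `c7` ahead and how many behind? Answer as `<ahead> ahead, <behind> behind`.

Reachable from c7: {c6, c7}.
Reachable from c8: {c2, c3, c6, c7, c8}.
Only in c7's history (ahead): {} — 0.
Only in c8's history (behind): {c2, c3, c8} — 3.

0 ahead, 3 behind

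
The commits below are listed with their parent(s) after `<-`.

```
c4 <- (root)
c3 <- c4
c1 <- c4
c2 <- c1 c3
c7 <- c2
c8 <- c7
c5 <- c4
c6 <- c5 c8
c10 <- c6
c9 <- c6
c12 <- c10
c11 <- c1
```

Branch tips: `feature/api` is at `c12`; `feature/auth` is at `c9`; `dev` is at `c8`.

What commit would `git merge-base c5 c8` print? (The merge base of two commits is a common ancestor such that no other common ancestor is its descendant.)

Ancestors of c5: {c4, c5}.
Ancestors of c8: {c1, c2, c3, c4, c7, c8}.
Common ancestors: {c4}.
The only common ancestor is c4, so it is the merge base.

c4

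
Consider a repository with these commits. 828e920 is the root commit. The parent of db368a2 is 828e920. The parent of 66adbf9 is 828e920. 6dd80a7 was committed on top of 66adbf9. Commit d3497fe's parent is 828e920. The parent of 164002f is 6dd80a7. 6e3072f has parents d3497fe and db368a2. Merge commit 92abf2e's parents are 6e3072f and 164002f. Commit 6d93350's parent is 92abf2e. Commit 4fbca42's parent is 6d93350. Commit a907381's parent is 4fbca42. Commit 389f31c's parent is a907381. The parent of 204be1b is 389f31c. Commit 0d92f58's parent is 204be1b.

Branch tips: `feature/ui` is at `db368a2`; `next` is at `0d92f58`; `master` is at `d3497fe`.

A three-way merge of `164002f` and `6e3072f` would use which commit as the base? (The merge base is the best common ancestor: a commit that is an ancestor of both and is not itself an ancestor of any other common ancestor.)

828e920

Ancestors of 164002f: {164002f, 66adbf9, 6dd80a7, 828e920}.
Ancestors of 6e3072f: {6e3072f, 828e920, d3497fe, db368a2}.
Common ancestors: {828e920}.
The only common ancestor is 828e920, so it is the merge base.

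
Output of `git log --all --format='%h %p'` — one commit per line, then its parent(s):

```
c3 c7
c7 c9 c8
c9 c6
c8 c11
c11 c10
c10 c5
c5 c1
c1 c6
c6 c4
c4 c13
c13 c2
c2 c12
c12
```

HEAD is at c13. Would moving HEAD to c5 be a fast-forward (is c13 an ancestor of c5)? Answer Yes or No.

Yes

A fast-forward from c13 to c5 is possible iff c13 is an ancestor of c5.
Ancestors of c5: {c1, c12, c13, c2, c4, c5, c6}.
c13 is among them, so fast-forward is possible.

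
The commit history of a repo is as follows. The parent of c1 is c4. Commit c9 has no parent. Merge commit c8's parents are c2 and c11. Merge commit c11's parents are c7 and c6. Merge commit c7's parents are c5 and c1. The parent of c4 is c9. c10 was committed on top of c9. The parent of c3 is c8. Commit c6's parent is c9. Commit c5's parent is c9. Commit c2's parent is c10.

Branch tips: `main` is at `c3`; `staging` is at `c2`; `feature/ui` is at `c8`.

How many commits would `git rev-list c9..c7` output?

Reachable from c7: {c1, c4, c5, c7, c9}.
Reachable from c9: {c9}.
In c7's history but not c9's: {c1, c4, c5, c7} — 4 commits.

4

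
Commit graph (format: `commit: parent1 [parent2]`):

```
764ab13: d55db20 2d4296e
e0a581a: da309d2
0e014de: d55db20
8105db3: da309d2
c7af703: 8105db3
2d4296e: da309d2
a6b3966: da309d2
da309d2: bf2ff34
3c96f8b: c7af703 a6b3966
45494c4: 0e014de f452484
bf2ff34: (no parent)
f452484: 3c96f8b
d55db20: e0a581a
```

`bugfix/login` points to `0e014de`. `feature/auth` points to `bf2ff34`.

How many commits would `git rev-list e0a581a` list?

Walking parent pointers from e0a581a: reachable set = {bf2ff34, da309d2, e0a581a}.
That is 3 commits.

3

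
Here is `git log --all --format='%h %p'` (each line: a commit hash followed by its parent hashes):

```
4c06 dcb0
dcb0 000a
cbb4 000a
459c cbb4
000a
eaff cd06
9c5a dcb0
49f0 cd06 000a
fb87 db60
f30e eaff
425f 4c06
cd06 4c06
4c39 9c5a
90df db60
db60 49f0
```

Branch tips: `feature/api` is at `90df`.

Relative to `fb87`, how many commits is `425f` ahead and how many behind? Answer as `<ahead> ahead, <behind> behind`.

1 ahead, 4 behind

Reachable from 425f: {000a, 425f, 4c06, dcb0}.
Reachable from fb87: {000a, 49f0, 4c06, cd06, db60, dcb0, fb87}.
Only in 425f's history (ahead): {425f} — 1.
Only in fb87's history (behind): {49f0, cd06, db60, fb87} — 4.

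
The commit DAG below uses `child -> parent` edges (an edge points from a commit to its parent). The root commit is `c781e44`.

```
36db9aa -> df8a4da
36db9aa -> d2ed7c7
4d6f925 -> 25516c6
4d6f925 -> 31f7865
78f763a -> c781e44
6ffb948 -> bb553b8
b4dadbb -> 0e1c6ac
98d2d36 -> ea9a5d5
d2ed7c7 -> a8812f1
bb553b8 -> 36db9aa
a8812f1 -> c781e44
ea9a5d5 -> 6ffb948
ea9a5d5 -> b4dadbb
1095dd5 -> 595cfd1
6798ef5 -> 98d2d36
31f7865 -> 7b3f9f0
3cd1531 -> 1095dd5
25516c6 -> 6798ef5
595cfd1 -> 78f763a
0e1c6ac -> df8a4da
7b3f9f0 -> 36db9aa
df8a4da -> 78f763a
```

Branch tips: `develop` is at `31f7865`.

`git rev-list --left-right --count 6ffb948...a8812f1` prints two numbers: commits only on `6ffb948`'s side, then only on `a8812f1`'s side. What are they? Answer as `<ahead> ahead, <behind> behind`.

Reachable from 6ffb948: {36db9aa, 6ffb948, 78f763a, a8812f1, bb553b8, c781e44, d2ed7c7, df8a4da}.
Reachable from a8812f1: {a8812f1, c781e44}.
Only in 6ffb948's history (ahead): {36db9aa, 6ffb948, 78f763a, bb553b8, d2ed7c7, df8a4da} — 6.
Only in a8812f1's history (behind): {} — 0.

6 ahead, 0 behind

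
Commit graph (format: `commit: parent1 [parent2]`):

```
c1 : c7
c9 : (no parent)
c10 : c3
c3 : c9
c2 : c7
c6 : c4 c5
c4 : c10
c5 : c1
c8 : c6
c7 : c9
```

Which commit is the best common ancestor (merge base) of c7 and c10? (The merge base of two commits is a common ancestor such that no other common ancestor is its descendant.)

Ancestors of c7: {c7, c9}.
Ancestors of c10: {c10, c3, c9}.
Common ancestors: {c9}.
The only common ancestor is c9, so it is the merge base.

c9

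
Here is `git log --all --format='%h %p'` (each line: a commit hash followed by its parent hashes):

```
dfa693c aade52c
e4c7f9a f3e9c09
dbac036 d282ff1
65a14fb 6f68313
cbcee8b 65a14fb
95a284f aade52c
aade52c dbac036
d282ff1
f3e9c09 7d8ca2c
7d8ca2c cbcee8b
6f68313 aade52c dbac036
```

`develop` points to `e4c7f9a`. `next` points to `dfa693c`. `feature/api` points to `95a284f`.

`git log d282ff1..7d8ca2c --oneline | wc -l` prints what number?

6

Reachable from 7d8ca2c: {65a14fb, 6f68313, 7d8ca2c, aade52c, cbcee8b, d282ff1, dbac036}.
Reachable from d282ff1: {d282ff1}.
In 7d8ca2c's history but not d282ff1's: {65a14fb, 6f68313, 7d8ca2c, aade52c, cbcee8b, dbac036} — 6 commits.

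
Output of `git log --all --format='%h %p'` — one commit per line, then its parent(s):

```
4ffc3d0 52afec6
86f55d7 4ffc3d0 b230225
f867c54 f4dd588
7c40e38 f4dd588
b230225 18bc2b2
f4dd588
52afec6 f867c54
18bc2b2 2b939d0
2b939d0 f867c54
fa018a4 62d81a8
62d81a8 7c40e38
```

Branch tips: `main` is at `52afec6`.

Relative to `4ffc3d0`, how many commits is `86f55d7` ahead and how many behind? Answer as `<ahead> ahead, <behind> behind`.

4 ahead, 0 behind

Reachable from 86f55d7: {18bc2b2, 2b939d0, 4ffc3d0, 52afec6, 86f55d7, b230225, f4dd588, f867c54}.
Reachable from 4ffc3d0: {4ffc3d0, 52afec6, f4dd588, f867c54}.
Only in 86f55d7's history (ahead): {18bc2b2, 2b939d0, 86f55d7, b230225} — 4.
Only in 4ffc3d0's history (behind): {} — 0.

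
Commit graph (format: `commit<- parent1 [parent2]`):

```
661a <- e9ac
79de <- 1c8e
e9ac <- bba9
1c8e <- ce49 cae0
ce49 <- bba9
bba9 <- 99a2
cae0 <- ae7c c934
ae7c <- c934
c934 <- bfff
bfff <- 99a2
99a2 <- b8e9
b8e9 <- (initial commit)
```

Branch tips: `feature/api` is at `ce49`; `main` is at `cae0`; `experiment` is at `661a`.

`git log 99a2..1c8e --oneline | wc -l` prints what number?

7

Reachable from 1c8e: {1c8e, 99a2, ae7c, b8e9, bba9, bfff, c934, cae0, ce49}.
Reachable from 99a2: {99a2, b8e9}.
In 1c8e's history but not 99a2's: {1c8e, ae7c, bba9, bfff, c934, cae0, ce49} — 7 commits.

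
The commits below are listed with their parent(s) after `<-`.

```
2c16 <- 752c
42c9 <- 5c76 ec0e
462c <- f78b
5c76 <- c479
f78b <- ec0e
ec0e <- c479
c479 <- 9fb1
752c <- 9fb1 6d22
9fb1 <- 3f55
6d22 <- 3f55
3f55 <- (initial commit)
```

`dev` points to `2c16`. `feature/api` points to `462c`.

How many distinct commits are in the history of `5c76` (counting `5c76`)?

Walking parent pointers from 5c76: reachable set = {3f55, 5c76, 9fb1, c479}.
That is 4 commits.

4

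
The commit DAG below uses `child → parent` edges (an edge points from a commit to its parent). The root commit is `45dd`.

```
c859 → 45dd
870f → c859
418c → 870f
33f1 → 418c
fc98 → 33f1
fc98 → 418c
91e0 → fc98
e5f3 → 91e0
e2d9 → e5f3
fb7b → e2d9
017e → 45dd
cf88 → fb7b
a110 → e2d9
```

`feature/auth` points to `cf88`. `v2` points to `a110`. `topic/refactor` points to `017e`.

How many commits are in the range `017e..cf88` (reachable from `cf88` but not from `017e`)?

Reachable from cf88: {33f1, 418c, 45dd, 870f, 91e0, c859, cf88, e2d9, e5f3, fb7b, fc98}.
Reachable from 017e: {017e, 45dd}.
In cf88's history but not 017e's: {33f1, 418c, 870f, 91e0, c859, cf88, e2d9, e5f3, fb7b, fc98} — 10 commits.

10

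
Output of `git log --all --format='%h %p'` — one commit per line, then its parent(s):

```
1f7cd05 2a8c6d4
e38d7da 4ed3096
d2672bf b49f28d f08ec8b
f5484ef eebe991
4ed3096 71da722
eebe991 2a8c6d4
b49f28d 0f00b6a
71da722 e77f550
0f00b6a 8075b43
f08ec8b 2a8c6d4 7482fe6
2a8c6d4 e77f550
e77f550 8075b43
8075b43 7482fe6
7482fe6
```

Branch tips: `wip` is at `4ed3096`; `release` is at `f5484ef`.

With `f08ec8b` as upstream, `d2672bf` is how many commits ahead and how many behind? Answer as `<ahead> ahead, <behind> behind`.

Reachable from d2672bf: {0f00b6a, 2a8c6d4, 7482fe6, 8075b43, b49f28d, d2672bf, e77f550, f08ec8b}.
Reachable from f08ec8b: {2a8c6d4, 7482fe6, 8075b43, e77f550, f08ec8b}.
Only in d2672bf's history (ahead): {0f00b6a, b49f28d, d2672bf} — 3.
Only in f08ec8b's history (behind): {} — 0.

3 ahead, 0 behind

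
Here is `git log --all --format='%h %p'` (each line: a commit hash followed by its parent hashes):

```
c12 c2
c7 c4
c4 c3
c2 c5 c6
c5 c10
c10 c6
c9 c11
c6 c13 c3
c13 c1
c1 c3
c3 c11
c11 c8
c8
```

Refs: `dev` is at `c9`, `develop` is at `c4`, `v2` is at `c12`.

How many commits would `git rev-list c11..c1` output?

2

Reachable from c1: {c1, c11, c3, c8}.
Reachable from c11: {c11, c8}.
In c1's history but not c11's: {c1, c3} — 2 commits.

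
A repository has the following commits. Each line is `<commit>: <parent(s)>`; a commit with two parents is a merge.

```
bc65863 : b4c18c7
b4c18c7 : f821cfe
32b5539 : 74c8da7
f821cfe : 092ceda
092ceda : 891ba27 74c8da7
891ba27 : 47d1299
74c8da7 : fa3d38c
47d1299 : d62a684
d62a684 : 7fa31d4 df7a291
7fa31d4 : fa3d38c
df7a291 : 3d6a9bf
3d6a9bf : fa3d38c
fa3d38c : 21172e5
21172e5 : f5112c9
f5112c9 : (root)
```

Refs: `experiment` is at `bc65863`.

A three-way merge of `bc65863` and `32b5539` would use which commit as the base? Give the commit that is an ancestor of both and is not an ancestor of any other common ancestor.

74c8da7

Ancestors of bc65863: {092ceda, 21172e5, 3d6a9bf, 47d1299, 74c8da7, 7fa31d4, 891ba27, b4c18c7, bc65863, d62a684, df7a291, f5112c9, f821cfe, fa3d38c}.
Ancestors of 32b5539: {21172e5, 32b5539, 74c8da7, f5112c9, fa3d38c}.
Common ancestors: {21172e5, 74c8da7, f5112c9, fa3d38c}.
Among these, 74c8da7 is not an ancestor of any other common ancestor — it is the merge base.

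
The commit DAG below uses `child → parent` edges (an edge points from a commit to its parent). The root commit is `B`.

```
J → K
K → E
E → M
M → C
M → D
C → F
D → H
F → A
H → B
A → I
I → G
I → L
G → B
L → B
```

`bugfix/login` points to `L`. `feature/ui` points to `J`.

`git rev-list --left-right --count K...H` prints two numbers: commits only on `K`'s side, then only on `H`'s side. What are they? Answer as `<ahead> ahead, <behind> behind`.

10 ahead, 0 behind

Reachable from K: {A, B, C, D, E, F, G, H, I, K, L, M}.
Reachable from H: {B, H}.
Only in K's history (ahead): {A, C, D, E, F, G, I, K, L, M} — 10.
Only in H's history (behind): {} — 0.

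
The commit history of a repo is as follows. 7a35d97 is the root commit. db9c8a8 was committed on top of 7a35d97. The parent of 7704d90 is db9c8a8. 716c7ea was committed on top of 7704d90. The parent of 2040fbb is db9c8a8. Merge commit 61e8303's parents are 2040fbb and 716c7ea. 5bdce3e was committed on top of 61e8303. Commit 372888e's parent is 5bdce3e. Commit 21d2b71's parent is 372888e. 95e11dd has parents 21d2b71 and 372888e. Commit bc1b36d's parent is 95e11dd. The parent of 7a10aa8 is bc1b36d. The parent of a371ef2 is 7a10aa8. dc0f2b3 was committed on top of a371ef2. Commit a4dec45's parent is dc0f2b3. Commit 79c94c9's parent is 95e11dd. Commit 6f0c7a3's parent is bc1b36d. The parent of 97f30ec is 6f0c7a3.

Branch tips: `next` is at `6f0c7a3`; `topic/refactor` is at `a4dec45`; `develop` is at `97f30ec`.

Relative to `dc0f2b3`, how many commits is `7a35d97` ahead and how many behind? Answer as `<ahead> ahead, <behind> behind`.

Reachable from 7a35d97: {7a35d97}.
Reachable from dc0f2b3: {2040fbb, 21d2b71, 372888e, 5bdce3e, 61e8303, 716c7ea, 7704d90, 7a10aa8, 7a35d97, 95e11dd, a371ef2, bc1b36d, db9c8a8, dc0f2b3}.
Only in 7a35d97's history (ahead): {} — 0.
Only in dc0f2b3's history (behind): {2040fbb, 21d2b71, 372888e, 5bdce3e, 61e8303, 716c7ea, 7704d90, 7a10aa8, 95e11dd, a371ef2, bc1b36d, db9c8a8, dc0f2b3} — 13.

0 ahead, 13 behind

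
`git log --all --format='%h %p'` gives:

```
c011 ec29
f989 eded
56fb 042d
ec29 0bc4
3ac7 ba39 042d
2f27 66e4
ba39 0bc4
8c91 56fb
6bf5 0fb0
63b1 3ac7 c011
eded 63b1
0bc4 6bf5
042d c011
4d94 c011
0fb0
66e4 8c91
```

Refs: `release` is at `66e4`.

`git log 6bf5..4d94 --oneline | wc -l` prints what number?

Reachable from 4d94: {0bc4, 0fb0, 4d94, 6bf5, c011, ec29}.
Reachable from 6bf5: {0fb0, 6bf5}.
In 4d94's history but not 6bf5's: {0bc4, 4d94, c011, ec29} — 4 commits.

4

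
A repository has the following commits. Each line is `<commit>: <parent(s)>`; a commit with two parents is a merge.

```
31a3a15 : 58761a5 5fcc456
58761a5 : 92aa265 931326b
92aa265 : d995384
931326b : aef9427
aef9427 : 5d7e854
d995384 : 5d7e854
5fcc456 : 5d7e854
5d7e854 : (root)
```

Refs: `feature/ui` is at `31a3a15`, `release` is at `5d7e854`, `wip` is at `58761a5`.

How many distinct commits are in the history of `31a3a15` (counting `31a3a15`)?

Walking parent pointers from 31a3a15: reachable set = {31a3a15, 58761a5, 5d7e854, 5fcc456, 92aa265, 931326b, aef9427, d995384}.
That is 8 commits.

8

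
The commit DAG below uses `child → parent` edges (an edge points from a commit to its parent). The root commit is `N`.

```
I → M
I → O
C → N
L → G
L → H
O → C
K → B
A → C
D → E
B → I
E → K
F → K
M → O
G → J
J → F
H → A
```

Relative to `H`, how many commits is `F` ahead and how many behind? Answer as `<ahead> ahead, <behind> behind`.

6 ahead, 2 behind

Reachable from F: {B, C, F, I, K, M, N, O}.
Reachable from H: {A, C, H, N}.
Only in F's history (ahead): {B, F, I, K, M, O} — 6.
Only in H's history (behind): {A, H} — 2.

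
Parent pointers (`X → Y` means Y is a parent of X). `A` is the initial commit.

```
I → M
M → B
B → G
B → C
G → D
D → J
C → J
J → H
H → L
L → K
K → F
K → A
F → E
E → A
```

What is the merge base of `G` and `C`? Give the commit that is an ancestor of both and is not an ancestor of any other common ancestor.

Ancestors of G: {A, D, E, F, G, H, J, K, L}.
Ancestors of C: {A, C, E, F, H, J, K, L}.
Common ancestors: {A, E, F, H, J, K, L}.
Among these, J is not an ancestor of any other common ancestor — it is the merge base.

J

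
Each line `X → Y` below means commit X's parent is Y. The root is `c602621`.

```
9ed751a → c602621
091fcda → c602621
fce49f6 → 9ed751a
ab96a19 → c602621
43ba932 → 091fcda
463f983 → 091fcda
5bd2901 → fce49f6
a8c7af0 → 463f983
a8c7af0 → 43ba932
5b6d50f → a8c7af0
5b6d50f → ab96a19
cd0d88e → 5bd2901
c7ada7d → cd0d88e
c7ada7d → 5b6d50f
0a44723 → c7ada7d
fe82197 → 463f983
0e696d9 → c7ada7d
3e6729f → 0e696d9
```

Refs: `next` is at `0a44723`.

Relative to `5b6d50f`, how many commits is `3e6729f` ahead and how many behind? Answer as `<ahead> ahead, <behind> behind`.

Reachable from 3e6729f: {091fcda, 0e696d9, 3e6729f, 43ba932, 463f983, 5b6d50f, 5bd2901, 9ed751a, a8c7af0, ab96a19, c602621, c7ada7d, cd0d88e, fce49f6}.
Reachable from 5b6d50f: {091fcda, 43ba932, 463f983, 5b6d50f, a8c7af0, ab96a19, c602621}.
Only in 3e6729f's history (ahead): {0e696d9, 3e6729f, 5bd2901, 9ed751a, c7ada7d, cd0d88e, fce49f6} — 7.
Only in 5b6d50f's history (behind): {} — 0.

7 ahead, 0 behind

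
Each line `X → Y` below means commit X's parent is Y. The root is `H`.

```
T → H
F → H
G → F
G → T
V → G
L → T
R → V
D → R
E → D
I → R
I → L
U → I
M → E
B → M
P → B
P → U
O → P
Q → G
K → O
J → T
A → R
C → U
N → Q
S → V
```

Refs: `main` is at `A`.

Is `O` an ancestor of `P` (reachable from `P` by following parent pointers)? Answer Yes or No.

No

Ancestors of P: {B, D, E, F, G, H, I, L, M, P, R, T, U, V}.
O is not in that set, so it is not an ancestor of P.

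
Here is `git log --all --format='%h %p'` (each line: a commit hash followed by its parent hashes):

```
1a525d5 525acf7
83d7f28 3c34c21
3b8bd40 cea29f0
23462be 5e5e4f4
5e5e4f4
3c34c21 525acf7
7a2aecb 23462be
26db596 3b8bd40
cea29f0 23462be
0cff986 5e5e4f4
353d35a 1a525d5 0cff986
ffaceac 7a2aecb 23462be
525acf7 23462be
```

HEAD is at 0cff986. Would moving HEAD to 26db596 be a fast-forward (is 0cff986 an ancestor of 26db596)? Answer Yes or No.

No

A fast-forward from 0cff986 to 26db596 is possible iff 0cff986 is an ancestor of 26db596.
Ancestors of 26db596: {23462be, 26db596, 3b8bd40, 5e5e4f4, cea29f0}.
0cff986 is not among them, so fast-forward is not possible.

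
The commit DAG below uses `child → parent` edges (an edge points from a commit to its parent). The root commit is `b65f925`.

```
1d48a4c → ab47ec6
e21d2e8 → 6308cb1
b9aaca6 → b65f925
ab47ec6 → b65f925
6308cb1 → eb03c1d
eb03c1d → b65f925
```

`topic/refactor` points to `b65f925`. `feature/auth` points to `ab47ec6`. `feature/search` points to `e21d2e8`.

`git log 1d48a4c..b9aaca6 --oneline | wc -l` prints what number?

Reachable from b9aaca6: {b65f925, b9aaca6}.
Reachable from 1d48a4c: {1d48a4c, ab47ec6, b65f925}.
In b9aaca6's history but not 1d48a4c's: {b9aaca6} — 1 commit.

1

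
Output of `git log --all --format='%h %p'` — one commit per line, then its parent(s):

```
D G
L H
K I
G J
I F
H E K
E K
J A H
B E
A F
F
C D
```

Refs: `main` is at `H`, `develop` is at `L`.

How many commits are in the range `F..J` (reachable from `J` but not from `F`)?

6

Reachable from J: {A, E, F, H, I, J, K}.
Reachable from F: {F}.
In J's history but not F's: {A, E, H, I, J, K} — 6 commits.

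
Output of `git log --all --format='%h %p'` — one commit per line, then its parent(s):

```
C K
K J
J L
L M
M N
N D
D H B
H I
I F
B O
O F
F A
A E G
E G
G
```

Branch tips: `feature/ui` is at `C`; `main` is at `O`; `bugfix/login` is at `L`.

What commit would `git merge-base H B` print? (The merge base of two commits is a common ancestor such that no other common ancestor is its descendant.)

F

Ancestors of H: {A, E, F, G, H, I}.
Ancestors of B: {A, B, E, F, G, O}.
Common ancestors: {A, E, F, G}.
Among these, F is not an ancestor of any other common ancestor — it is the merge base.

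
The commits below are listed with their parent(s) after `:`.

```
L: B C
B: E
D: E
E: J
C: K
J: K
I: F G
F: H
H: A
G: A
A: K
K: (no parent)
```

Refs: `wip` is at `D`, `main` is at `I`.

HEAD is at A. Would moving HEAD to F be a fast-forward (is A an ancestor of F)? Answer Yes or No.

A fast-forward from A to F is possible iff A is an ancestor of F.
Ancestors of F: {A, F, H, K}.
A is among them, so fast-forward is possible.

Yes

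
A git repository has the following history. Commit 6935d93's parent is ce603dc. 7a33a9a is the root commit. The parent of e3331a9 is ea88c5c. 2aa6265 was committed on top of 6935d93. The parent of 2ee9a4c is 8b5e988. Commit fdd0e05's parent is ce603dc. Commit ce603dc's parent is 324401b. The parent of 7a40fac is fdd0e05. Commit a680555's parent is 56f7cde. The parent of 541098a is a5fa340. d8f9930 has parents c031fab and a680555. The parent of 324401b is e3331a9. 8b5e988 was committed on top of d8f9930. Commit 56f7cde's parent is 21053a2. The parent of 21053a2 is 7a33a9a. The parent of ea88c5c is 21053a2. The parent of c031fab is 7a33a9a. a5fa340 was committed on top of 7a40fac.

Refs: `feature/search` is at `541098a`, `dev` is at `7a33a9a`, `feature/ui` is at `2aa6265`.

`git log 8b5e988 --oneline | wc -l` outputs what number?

7

Walking parent pointers from 8b5e988: reachable set = {21053a2, 56f7cde, 7a33a9a, 8b5e988, a680555, c031fab, d8f9930}.
That is 7 commits.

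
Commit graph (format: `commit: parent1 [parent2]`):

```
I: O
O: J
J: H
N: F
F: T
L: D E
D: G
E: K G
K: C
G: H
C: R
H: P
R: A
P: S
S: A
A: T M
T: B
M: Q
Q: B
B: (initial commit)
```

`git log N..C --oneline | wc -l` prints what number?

Reachable from C: {A, B, C, M, Q, R, T}.
Reachable from N: {B, F, N, T}.
In C's history but not N's: {A, C, M, Q, R} — 5 commits.

5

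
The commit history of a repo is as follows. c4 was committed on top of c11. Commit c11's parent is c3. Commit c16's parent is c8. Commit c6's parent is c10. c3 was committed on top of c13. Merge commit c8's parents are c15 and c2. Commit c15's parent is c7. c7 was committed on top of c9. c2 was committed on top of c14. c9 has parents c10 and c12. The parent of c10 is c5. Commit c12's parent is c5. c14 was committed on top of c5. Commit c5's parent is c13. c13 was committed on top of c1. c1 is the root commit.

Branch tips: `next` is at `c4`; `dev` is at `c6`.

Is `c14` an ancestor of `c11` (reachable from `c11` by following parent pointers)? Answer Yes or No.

Ancestors of c11: {c1, c11, c13, c3}.
c14 is not in that set, so it is not an ancestor of c11.

No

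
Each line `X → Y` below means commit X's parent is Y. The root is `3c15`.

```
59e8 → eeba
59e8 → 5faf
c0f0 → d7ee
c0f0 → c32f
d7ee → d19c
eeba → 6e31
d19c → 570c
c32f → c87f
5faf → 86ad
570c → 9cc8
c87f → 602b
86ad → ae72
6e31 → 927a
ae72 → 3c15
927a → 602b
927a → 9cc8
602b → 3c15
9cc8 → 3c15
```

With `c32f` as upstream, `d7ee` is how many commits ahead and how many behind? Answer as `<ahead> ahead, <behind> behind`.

Reachable from d7ee: {3c15, 570c, 9cc8, d19c, d7ee}.
Reachable from c32f: {3c15, 602b, c32f, c87f}.
Only in d7ee's history (ahead): {570c, 9cc8, d19c, d7ee} — 4.
Only in c32f's history (behind): {602b, c32f, c87f} — 3.

4 ahead, 3 behind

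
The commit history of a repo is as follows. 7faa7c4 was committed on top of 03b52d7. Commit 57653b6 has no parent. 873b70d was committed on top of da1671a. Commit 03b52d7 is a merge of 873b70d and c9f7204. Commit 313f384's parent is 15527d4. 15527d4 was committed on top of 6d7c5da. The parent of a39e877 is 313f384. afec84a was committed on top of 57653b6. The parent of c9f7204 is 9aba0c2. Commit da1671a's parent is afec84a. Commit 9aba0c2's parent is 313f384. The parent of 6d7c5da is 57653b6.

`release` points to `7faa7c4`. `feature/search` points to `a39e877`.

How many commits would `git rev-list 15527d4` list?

Walking parent pointers from 15527d4: reachable set = {15527d4, 57653b6, 6d7c5da}.
That is 3 commits.

3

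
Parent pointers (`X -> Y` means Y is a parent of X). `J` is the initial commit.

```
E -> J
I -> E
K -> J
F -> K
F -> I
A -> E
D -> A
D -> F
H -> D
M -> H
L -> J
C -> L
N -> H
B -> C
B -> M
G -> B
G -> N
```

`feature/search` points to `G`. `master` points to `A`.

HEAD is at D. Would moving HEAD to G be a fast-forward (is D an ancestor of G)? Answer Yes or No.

Yes

A fast-forward from D to G is possible iff D is an ancestor of G.
Ancestors of G: {A, B, C, D, E, F, G, H, I, J, K, L, M, N}.
D is among them, so fast-forward is possible.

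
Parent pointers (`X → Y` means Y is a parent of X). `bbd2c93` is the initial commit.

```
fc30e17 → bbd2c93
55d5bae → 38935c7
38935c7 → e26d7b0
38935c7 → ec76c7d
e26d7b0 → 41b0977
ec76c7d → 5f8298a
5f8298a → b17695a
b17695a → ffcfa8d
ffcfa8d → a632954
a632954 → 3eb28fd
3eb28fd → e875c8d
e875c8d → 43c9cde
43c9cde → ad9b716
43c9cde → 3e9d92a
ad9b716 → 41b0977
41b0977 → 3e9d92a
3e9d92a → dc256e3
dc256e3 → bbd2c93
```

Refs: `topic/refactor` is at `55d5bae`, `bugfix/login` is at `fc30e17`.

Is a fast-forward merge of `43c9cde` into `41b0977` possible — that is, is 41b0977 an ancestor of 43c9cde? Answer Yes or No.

A fast-forward from 41b0977 to 43c9cde is possible iff 41b0977 is an ancestor of 43c9cde.
Ancestors of 43c9cde: {3e9d92a, 41b0977, 43c9cde, ad9b716, bbd2c93, dc256e3}.
41b0977 is among them, so fast-forward is possible.

Yes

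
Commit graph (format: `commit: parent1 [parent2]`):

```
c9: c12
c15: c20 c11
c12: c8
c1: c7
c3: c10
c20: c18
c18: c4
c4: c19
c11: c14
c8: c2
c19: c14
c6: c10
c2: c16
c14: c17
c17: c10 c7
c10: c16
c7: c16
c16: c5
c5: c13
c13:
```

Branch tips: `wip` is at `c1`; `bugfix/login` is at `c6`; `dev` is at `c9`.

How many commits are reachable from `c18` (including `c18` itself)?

10

Walking parent pointers from c18: reachable set = {c10, c13, c14, c16, c17, c18, c19, c4, c5, c7}.
That is 10 commits.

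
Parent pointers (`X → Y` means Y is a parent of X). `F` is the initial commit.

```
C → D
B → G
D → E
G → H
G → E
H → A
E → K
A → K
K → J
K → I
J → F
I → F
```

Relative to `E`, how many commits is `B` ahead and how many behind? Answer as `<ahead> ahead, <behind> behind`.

Reachable from B: {A, B, E, F, G, H, I, J, K}.
Reachable from E: {E, F, I, J, K}.
Only in B's history (ahead): {A, B, G, H} — 4.
Only in E's history (behind): {} — 0.

4 ahead, 0 behind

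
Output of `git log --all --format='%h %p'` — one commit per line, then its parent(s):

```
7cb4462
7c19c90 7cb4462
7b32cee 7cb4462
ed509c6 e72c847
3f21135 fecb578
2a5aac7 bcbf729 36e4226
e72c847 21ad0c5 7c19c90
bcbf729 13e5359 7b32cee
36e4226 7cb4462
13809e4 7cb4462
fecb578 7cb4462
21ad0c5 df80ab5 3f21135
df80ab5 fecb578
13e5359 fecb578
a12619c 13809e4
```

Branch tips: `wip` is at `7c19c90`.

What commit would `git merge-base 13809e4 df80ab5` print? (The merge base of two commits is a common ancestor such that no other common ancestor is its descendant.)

7cb4462

Ancestors of 13809e4: {13809e4, 7cb4462}.
Ancestors of df80ab5: {7cb4462, df80ab5, fecb578}.
Common ancestors: {7cb4462}.
The only common ancestor is 7cb4462, so it is the merge base.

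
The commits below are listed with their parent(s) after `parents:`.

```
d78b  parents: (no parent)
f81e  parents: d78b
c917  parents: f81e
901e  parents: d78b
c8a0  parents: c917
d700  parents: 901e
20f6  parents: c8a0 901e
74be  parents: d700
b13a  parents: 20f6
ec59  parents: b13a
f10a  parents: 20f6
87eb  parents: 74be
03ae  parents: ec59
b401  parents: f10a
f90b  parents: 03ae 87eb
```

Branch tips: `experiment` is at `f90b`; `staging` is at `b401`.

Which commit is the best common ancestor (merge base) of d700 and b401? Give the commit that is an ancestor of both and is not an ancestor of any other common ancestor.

Ancestors of d700: {901e, d700, d78b}.
Ancestors of b401: {20f6, 901e, b401, c8a0, c917, d78b, f10a, f81e}.
Common ancestors: {901e, d78b}.
Among these, 901e is not an ancestor of any other common ancestor — it is the merge base.

901e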